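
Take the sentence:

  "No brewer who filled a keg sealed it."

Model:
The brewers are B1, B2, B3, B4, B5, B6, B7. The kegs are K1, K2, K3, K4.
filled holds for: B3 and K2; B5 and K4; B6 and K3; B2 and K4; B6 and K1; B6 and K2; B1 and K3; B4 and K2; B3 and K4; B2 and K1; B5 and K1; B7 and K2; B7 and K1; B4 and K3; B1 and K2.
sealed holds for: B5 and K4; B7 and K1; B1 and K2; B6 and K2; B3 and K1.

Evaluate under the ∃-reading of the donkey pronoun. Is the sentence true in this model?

False

"it" takes "a keg" as antecedent — a donkey pronoun bound across the clause boundary.
Truth condition: for no (b,k) with filled(b,k) does sealed(b,k) hold.
Restrictor pairs — does the scope hold? (B1,K2):holds  (B1,K3):fails  (B2,K1):fails  (B2,K4):fails  (B3,K2):fails  (B3,K4):fails  (B4,K2):fails  (B4,K3):fails  (B5,K1):fails  (B5,K4):holds  (B6,K1):fails  (B6,K2):holds  (B6,K3):fails  (B7,K1):holds  (B7,K2):fails
Scope holds for 4 pair(s), so the sentence is false.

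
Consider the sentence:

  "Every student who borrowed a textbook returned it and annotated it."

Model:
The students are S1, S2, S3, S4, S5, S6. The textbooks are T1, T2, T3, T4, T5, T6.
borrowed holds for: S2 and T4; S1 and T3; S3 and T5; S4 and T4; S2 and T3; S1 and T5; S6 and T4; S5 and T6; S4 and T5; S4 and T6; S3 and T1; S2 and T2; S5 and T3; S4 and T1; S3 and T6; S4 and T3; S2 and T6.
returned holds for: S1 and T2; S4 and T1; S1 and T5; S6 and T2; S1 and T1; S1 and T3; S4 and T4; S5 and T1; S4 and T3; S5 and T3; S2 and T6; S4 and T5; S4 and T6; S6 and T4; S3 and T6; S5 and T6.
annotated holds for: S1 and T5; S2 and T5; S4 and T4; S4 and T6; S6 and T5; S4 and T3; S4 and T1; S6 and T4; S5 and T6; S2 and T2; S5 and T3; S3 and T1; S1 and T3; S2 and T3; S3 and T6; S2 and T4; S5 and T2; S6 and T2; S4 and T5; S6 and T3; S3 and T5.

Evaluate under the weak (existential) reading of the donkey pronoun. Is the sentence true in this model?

False

"it" takes "a textbook" as antecedent — a donkey pronoun bound across the clause boundary.
Weak reading: every student s with some borrowed-textbook has at least one borrowed-textbook t such that returned(s,t) ∧ annotated(s,t).
Per student: S1:✓  S2:✗  S3:✓  S4:✓  S5:✓  S6:✓
S2 has no witness among its borrowed-textbooks.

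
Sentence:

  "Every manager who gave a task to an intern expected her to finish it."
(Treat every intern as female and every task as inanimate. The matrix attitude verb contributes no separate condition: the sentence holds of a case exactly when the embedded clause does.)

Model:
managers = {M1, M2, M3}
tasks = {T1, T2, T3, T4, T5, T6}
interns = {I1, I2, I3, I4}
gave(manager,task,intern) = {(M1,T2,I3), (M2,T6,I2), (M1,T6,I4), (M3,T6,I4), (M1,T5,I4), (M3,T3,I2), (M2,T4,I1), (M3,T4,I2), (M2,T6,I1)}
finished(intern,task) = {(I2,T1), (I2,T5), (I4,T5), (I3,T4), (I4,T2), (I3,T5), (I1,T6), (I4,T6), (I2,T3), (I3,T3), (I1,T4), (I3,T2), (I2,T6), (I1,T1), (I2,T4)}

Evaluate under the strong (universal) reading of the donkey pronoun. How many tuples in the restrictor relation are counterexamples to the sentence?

"her" takes "an intern" as antecedent and "it" takes "a task"; both are donkey pronouns co-varying with the restrictor.
Strong reading: for every (m,t,i) with gave(m,t,i), finished(i,t).
Restrictor triples: (M1,T2,I3)→finished(I3,T2) ✓  (M1,T5,I4)→finished(I4,T5) ✓  (M1,T6,I4)→finished(I4,T6) ✓  (M2,T4,I1)→finished(I1,T4) ✓  (M2,T6,I1)→finished(I1,T6) ✓  (M2,T6,I2)→finished(I2,T6) ✓  (M3,T3,I2)→finished(I2,T3) ✓  (M3,T4,I2)→finished(I2,T4) ✓  (M3,T6,I4)→finished(I4,T6) ✓
Counterexamples (restrictor triples failing the scope): 0.

0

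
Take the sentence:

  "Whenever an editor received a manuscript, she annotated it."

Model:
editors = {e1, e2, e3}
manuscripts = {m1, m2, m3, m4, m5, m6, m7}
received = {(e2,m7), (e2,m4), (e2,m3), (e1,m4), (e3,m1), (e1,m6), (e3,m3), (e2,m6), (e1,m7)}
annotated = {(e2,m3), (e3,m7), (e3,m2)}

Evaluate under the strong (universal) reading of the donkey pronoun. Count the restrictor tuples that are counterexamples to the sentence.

"it" takes "a manuscript" as antecedent — a donkey pronoun bound across the clause boundary.
Strong reading: for every (e,m) with received(e,m), annotated(e,m).
Restrictor pairs: (e1,m4) ✗  (e1,m6) ✗  (e1,m7) ✗  (e2,m3) ✓  (e2,m4) ✗  (e2,m6) ✗  (e2,m7) ✗  (e3,m1) ✗  (e3,m3) ✗
Counterexamples (restrictor pairs failing the scope): 8.

8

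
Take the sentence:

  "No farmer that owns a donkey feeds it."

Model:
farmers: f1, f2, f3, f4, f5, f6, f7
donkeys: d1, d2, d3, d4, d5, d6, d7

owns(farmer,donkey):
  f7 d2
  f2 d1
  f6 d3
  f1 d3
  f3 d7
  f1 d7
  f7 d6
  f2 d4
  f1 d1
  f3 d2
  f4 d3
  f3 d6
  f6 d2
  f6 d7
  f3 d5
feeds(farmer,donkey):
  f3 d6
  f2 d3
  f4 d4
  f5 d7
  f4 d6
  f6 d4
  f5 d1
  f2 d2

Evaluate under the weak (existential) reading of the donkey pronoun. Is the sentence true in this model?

False

"it" takes "a donkey" as antecedent — a donkey pronoun bound across the clause boundary.
Truth condition: for no (f,d) with owns(f,d) does feeds(f,d) hold.
Restrictor pairs — does the scope hold? (f1,d1):fails  (f1,d3):fails  (f1,d7):fails  (f2,d1):fails  (f2,d4):fails  (f3,d2):fails  (f3,d5):fails  (f3,d6):holds  (f3,d7):fails  (f4,d3):fails  (f6,d2):fails  (f6,d3):fails  (f6,d7):fails  (f7,d2):fails  (f7,d6):fails
Scope holds for 1 pair(s), so the sentence is false.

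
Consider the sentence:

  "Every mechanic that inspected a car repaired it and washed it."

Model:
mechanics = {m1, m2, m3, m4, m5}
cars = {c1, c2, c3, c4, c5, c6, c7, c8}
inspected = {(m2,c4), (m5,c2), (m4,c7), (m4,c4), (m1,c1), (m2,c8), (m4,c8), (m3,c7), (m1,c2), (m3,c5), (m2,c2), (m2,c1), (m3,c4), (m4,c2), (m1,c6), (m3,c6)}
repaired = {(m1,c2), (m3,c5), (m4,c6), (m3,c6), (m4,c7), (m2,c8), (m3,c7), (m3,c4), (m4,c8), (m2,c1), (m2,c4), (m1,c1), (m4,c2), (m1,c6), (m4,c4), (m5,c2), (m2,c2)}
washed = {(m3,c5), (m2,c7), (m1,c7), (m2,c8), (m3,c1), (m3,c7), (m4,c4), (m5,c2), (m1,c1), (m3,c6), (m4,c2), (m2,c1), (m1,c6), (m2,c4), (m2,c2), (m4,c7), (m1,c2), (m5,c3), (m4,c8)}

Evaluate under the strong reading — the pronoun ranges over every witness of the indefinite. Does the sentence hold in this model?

False

"it" takes "a car" as antecedent — a donkey pronoun bound across the clause boundary.
Strong reading: for every (m,c) with inspected(m,c), repaired(m,c) ∧ washed(m,c).
Restrictor pairs: (m1,c1) ✓  (m1,c2) ✓  (m1,c6) ✓  (m2,c1) ✓  (m2,c2) ✓  (m2,c4) ✓  (m2,c8) ✓  (m3,c4) ✗  (m3,c5) ✓  (m3,c6) ✓  (m3,c7) ✓  (m4,c2) ✓  (m4,c4) ✓  (m4,c7) ✓  (m4,c8) ✓  (m5,c2) ✓
Counterexample: (m3,c4) is in inspected but fails the scope.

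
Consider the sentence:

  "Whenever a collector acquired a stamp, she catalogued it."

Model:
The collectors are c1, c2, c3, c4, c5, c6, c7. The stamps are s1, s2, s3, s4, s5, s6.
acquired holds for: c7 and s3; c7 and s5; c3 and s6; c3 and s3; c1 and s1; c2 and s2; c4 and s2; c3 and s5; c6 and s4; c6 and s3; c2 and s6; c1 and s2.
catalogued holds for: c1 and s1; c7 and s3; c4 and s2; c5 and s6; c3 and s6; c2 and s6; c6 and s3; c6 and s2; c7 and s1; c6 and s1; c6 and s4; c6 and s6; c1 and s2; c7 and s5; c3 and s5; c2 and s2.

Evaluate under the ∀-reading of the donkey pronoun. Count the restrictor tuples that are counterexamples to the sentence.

"it" takes "a stamp" as antecedent — a donkey pronoun bound across the clause boundary.
Strong reading: for every (c,s) with acquired(c,s), catalogued(c,s).
Restrictor pairs: (c1,s1) ✓  (c1,s2) ✓  (c2,s2) ✓  (c2,s6) ✓  (c3,s3) ✗  (c3,s5) ✓  (c3,s6) ✓  (c4,s2) ✓  (c6,s3) ✓  (c6,s4) ✓  (c7,s3) ✓  (c7,s5) ✓
Counterexamples (restrictor pairs failing the scope): 1.

1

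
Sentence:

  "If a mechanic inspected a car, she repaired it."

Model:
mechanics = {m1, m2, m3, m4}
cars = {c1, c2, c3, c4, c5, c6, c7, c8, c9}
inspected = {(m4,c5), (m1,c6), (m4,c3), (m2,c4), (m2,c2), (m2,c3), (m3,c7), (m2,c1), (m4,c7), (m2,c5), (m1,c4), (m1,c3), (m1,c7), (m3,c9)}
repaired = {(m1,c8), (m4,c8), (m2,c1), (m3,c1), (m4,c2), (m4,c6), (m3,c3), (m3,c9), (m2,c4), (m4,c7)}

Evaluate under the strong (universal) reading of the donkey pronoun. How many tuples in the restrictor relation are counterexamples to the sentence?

10

"it" takes "a car" as antecedent — a donkey pronoun bound across the clause boundary.
Strong reading: for every (m,c) with inspected(m,c), repaired(m,c).
Restrictor pairs: (m1,c3) ✗  (m1,c4) ✗  (m1,c6) ✗  (m1,c7) ✗  (m2,c1) ✓  (m2,c2) ✗  (m2,c3) ✗  (m2,c4) ✓  (m2,c5) ✗  (m3,c7) ✗  (m3,c9) ✓  (m4,c3) ✗  (m4,c5) ✗  (m4,c7) ✓
Counterexamples (restrictor pairs failing the scope): 10.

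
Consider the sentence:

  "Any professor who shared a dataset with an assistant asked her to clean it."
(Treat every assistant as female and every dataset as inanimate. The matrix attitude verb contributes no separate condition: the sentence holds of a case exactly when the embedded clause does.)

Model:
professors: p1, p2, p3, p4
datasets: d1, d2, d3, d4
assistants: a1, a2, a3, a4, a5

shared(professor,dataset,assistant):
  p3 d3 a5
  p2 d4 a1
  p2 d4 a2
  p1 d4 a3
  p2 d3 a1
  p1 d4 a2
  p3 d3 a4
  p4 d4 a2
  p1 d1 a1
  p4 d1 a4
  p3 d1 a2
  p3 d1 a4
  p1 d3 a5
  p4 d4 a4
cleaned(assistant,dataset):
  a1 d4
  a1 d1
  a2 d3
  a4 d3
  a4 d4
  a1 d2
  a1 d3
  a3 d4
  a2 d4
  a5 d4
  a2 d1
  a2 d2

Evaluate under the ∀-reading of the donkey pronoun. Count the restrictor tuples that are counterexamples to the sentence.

"her" takes "an assistant" as antecedent and "it" takes "a dataset"; both are donkey pronouns co-varying with the restrictor.
Strong reading: for every (p,d,a) with shared(p,d,a), cleaned(a,d).
Restrictor triples: (p1,d1,a1)→cleaned(a1,d1) ✓  (p1,d3,a5)→cleaned(a5,d3) ✗  (p1,d4,a2)→cleaned(a2,d4) ✓  (p1,d4,a3)→cleaned(a3,d4) ✓  (p2,d3,a1)→cleaned(a1,d3) ✓  (p2,d4,a1)→cleaned(a1,d4) ✓  (p2,d4,a2)→cleaned(a2,d4) ✓  (p3,d1,a2)→cleaned(a2,d1) ✓  (p3,d1,a4)→cleaned(a4,d1) ✗  (p3,d3,a4)→cleaned(a4,d3) ✓  (p3,d3,a5)→cleaned(a5,d3) ✗  (p4,d1,a4)→cleaned(a4,d1) ✗  (p4,d4,a2)→cleaned(a2,d4) ✓  (p4,d4,a4)→cleaned(a4,d4) ✓
Counterexamples (restrictor triples failing the scope): 4.

4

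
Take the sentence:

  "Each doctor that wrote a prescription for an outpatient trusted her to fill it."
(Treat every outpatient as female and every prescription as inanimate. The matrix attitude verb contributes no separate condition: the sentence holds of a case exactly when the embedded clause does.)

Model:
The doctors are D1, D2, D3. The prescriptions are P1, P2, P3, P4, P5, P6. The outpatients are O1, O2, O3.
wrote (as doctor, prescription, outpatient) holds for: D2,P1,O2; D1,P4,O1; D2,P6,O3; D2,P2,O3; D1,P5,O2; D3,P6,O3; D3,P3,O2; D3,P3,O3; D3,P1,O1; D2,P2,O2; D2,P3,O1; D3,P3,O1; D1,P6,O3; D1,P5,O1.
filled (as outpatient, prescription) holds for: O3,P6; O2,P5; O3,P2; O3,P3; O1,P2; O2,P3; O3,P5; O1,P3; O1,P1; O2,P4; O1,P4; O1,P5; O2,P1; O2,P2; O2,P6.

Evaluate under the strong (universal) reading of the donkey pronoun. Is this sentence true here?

True

"her" takes "an outpatient" as antecedent and "it" takes "a prescription"; both are donkey pronouns co-varying with the restrictor.
Strong reading: for every (d,p,o) with wrote(d,p,o), filled(o,p).
Restrictor triples: (D1,P4,O1)→filled(O1,P4) ✓  (D1,P5,O1)→filled(O1,P5) ✓  (D1,P5,O2)→filled(O2,P5) ✓  (D1,P6,O3)→filled(O3,P6) ✓  (D2,P1,O2)→filled(O2,P1) ✓  (D2,P2,O2)→filled(O2,P2) ✓  (D2,P2,O3)→filled(O3,P2) ✓  (D2,P3,O1)→filled(O1,P3) ✓  (D2,P6,O3)→filled(O3,P6) ✓  (D3,P1,O1)→filled(O1,P1) ✓  (D3,P3,O1)→filled(O1,P3) ✓  (D3,P3,O2)→filled(O2,P3) ✓  (D3,P3,O3)→filled(O3,P3) ✓  (D3,P6,O3)→filled(O3,P6) ✓
Every restrictor triple satisfies the scope.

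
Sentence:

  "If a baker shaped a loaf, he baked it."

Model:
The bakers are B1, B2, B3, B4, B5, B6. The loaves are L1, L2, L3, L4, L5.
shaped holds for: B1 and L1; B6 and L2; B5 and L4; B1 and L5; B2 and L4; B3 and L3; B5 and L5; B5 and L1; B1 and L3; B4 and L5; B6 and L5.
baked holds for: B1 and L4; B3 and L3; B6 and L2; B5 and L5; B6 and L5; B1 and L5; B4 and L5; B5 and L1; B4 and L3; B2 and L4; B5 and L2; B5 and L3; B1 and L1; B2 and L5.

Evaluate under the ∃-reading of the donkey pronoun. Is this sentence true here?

"it" takes "a loaf" as antecedent — a donkey pronoun bound across the clause boundary.
Weak reading: every baker b with some shaped-loaf has at least one shaped-loaf l such that baked(b,l).
Per baker: B1:✓  B2:✓  B3:✓  B4:✓  B5:✓  B6:✓
Every baker in the restrictor has a witness.

True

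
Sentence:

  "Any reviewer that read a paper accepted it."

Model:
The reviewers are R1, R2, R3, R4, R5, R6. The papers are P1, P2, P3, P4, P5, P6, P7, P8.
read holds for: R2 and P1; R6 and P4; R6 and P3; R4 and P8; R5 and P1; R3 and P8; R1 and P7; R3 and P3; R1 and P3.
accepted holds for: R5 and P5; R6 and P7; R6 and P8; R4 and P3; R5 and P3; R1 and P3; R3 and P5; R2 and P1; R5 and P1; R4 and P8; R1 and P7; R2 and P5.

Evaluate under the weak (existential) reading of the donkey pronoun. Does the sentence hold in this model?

False

"it" takes "a paper" as antecedent — a donkey pronoun bound across the clause boundary.
Weak reading: every reviewer r with some read-paper has at least one read-paper p such that accepted(r,p).
Per reviewer: R1:✓  R2:✓  R3:✗  R4:✓  R5:✓  R6:✗
R3 has no witness among its read-papers.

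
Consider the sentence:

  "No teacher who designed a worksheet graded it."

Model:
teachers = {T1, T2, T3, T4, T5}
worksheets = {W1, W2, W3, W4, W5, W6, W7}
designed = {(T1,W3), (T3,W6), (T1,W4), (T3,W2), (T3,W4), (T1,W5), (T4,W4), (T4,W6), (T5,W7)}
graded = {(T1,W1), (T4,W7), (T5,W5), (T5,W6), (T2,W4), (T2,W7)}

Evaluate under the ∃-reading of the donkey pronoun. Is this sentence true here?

"it" takes "a worksheet" as antecedent — a donkey pronoun bound across the clause boundary.
Truth condition: for no (t,w) with designed(t,w) does graded(t,w) hold.
Restrictor pairs — does the scope hold? (T1,W3):fails  (T1,W4):fails  (T1,W5):fails  (T3,W2):fails  (T3,W4):fails  (T3,W6):fails  (T4,W4):fails  (T4,W6):fails  (T5,W7):fails
Scope holds for no restrictor pair, so the sentence is true.

True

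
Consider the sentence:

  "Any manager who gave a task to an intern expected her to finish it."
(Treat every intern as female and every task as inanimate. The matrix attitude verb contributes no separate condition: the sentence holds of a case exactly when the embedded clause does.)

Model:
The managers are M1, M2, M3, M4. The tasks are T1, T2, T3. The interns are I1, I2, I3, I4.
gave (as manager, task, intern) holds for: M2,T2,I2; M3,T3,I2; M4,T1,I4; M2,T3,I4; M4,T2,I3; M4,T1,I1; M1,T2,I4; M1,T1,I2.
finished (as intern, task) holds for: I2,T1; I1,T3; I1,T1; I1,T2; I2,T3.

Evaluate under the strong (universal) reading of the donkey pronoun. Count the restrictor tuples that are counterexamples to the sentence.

"her" takes "an intern" as antecedent and "it" takes "a task"; both are donkey pronouns co-varying with the restrictor.
Strong reading: for every (m,t,i) with gave(m,t,i), finished(i,t).
Restrictor triples: (M1,T1,I2)→finished(I2,T1) ✓  (M1,T2,I4)→finished(I4,T2) ✗  (M2,T2,I2)→finished(I2,T2) ✗  (M2,T3,I4)→finished(I4,T3) ✗  (M3,T3,I2)→finished(I2,T3) ✓  (M4,T1,I1)→finished(I1,T1) ✓  (M4,T1,I4)→finished(I4,T1) ✗  (M4,T2,I3)→finished(I3,T2) ✗
Counterexamples (restrictor triples failing the scope): 5.

5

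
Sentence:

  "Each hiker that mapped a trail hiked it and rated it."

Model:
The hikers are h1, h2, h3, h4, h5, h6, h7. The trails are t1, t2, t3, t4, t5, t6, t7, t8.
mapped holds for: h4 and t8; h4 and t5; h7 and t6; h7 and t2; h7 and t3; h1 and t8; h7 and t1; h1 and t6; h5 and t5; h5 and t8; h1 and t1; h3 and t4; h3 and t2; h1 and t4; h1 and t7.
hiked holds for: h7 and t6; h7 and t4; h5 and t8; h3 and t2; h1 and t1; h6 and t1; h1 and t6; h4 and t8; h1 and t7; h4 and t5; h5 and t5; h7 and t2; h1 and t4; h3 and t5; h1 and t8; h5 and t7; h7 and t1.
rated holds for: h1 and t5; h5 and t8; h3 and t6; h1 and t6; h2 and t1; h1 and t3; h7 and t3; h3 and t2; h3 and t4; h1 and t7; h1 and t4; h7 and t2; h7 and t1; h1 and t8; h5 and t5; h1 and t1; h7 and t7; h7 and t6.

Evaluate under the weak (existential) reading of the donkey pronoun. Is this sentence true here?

False

"it" takes "a trail" as antecedent — a donkey pronoun bound across the clause boundary.
Weak reading: every hiker h with some mapped-trail has at least one mapped-trail t such that hiked(h,t) ∧ rated(h,t).
Per hiker: h1:✓  h3:✓  h4:✗  h5:✓  h7:✓
h4 has no witness among its mapped-trails.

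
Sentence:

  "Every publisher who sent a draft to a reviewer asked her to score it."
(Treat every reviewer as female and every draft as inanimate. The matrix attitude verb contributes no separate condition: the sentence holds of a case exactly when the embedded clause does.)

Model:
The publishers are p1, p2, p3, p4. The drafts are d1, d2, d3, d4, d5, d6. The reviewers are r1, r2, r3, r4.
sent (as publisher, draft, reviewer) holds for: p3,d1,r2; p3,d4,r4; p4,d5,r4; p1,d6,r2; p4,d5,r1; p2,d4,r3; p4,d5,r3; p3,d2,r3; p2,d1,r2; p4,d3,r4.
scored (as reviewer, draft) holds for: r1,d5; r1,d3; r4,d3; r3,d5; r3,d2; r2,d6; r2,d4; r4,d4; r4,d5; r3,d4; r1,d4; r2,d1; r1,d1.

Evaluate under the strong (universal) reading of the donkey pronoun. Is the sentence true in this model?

True

"her" takes "a reviewer" as antecedent and "it" takes "a draft"; both are donkey pronouns co-varying with the restrictor.
Strong reading: for every (p,d,r) with sent(p,d,r), scored(r,d).
Restrictor triples: (p1,d6,r2)→scored(r2,d6) ✓  (p2,d1,r2)→scored(r2,d1) ✓  (p2,d4,r3)→scored(r3,d4) ✓  (p3,d1,r2)→scored(r2,d1) ✓  (p3,d2,r3)→scored(r3,d2) ✓  (p3,d4,r4)→scored(r4,d4) ✓  (p4,d3,r4)→scored(r4,d3) ✓  (p4,d5,r1)→scored(r1,d5) ✓  (p4,d5,r3)→scored(r3,d5) ✓  (p4,d5,r4)→scored(r4,d5) ✓
Every restrictor triple satisfies the scope.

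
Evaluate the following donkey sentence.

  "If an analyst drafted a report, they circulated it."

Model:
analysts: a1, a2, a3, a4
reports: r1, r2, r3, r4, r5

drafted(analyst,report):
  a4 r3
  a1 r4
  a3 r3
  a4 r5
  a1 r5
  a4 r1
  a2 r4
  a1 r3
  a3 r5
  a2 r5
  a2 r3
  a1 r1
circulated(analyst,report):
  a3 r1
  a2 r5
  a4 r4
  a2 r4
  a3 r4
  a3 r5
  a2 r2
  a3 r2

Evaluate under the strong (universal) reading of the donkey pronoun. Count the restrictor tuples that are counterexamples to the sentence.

"it" takes "a report" as antecedent — a donkey pronoun bound across the clause boundary.
Strong reading: for every (a,r) with drafted(a,r), circulated(a,r).
Restrictor pairs: (a1,r1) ✗  (a1,r3) ✗  (a1,r4) ✗  (a1,r5) ✗  (a2,r3) ✗  (a2,r4) ✓  (a2,r5) ✓  (a3,r3) ✗  (a3,r5) ✓  (a4,r1) ✗  (a4,r3) ✗  (a4,r5) ✗
Counterexamples (restrictor pairs failing the scope): 9.

9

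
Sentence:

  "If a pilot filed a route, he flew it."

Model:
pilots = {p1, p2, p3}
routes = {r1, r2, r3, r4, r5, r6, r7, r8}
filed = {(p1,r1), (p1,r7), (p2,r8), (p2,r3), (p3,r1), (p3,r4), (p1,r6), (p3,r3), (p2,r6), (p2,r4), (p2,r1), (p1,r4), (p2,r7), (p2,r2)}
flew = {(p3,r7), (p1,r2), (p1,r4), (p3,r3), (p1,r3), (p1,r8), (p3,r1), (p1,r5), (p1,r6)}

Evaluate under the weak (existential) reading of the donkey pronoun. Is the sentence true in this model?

False

"it" takes "a route" as antecedent — a donkey pronoun bound across the clause boundary.
Weak reading: every pilot p with some filed-route has at least one filed-route r such that flew(p,r).
Per pilot: p1:✓  p2:✗  p3:✓
p2 has no witness among its filed-routes.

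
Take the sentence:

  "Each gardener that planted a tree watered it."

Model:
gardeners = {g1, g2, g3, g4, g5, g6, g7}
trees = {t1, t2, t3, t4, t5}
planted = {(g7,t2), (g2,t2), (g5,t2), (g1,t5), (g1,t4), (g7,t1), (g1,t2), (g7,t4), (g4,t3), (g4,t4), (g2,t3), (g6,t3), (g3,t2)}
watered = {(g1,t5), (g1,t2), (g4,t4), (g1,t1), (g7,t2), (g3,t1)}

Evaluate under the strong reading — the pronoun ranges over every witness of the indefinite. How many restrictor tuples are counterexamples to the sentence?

9

"it" takes "a tree" as antecedent — a donkey pronoun bound across the clause boundary.
Strong reading: for every (g,t) with planted(g,t), watered(g,t).
Restrictor pairs: (g1,t2) ✓  (g1,t4) ✗  (g1,t5) ✓  (g2,t2) ✗  (g2,t3) ✗  (g3,t2) ✗  (g4,t3) ✗  (g4,t4) ✓  (g5,t2) ✗  (g6,t3) ✗  (g7,t1) ✗  (g7,t2) ✓  (g7,t4) ✗
Counterexamples (restrictor pairs failing the scope): 9.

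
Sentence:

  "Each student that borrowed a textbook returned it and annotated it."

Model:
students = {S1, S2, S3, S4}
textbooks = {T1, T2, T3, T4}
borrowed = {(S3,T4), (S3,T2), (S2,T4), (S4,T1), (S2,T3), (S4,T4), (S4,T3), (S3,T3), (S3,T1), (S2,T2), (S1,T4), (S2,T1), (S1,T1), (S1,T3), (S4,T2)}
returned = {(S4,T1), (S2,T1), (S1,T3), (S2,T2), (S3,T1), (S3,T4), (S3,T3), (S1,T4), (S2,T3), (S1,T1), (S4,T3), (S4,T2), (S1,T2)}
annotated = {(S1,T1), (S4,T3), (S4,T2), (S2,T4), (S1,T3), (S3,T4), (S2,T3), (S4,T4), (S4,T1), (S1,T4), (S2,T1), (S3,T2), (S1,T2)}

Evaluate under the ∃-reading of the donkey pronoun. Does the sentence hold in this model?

True

"it" takes "a textbook" as antecedent — a donkey pronoun bound across the clause boundary.
Weak reading: every student s with some borrowed-textbook has at least one borrowed-textbook t such that returned(s,t) ∧ annotated(s,t).
Per student: S1:✓  S2:✓  S3:✓  S4:✓
Every student in the restrictor has a witness.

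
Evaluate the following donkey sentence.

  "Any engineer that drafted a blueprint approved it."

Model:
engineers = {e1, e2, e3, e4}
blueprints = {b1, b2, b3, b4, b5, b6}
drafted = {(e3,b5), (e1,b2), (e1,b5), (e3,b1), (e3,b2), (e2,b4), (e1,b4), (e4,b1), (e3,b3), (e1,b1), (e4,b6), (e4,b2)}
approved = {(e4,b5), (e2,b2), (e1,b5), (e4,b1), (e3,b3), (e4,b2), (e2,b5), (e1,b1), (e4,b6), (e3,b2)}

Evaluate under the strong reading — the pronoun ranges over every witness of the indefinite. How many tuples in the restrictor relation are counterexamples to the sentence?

"it" takes "a blueprint" as antecedent — a donkey pronoun bound across the clause boundary.
Strong reading: for every (e,b) with drafted(e,b), approved(e,b).
Restrictor pairs: (e1,b1) ✓  (e1,b2) ✗  (e1,b4) ✗  (e1,b5) ✓  (e2,b4) ✗  (e3,b1) ✗  (e3,b2) ✓  (e3,b3) ✓  (e3,b5) ✗  (e4,b1) ✓  (e4,b2) ✓  (e4,b6) ✓
Counterexamples (restrictor pairs failing the scope): 5.

5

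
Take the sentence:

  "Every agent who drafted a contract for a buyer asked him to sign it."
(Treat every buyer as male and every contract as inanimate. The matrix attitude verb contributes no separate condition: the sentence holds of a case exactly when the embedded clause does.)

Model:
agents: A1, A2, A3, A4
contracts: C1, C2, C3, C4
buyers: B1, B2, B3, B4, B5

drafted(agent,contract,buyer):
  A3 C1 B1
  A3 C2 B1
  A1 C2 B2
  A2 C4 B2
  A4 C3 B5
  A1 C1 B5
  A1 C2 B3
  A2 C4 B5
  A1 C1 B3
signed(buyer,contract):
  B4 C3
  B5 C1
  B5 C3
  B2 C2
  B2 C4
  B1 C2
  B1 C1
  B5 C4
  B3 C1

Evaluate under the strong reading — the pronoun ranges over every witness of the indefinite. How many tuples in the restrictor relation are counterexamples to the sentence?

"him" takes "a buyer" as antecedent and "it" takes "a contract"; both are donkey pronouns co-varying with the restrictor.
Strong reading: for every (a,c,b) with drafted(a,c,b), signed(b,c).
Restrictor triples: (A1,C1,B3)→signed(B3,C1) ✓  (A1,C1,B5)→signed(B5,C1) ✓  (A1,C2,B2)→signed(B2,C2) ✓  (A1,C2,B3)→signed(B3,C2) ✗  (A2,C4,B2)→signed(B2,C4) ✓  (A2,C4,B5)→signed(B5,C4) ✓  (A3,C1,B1)→signed(B1,C1) ✓  (A3,C2,B1)→signed(B1,C2) ✓  (A4,C3,B5)→signed(B5,C3) ✓
Counterexamples (restrictor triples failing the scope): 1.

1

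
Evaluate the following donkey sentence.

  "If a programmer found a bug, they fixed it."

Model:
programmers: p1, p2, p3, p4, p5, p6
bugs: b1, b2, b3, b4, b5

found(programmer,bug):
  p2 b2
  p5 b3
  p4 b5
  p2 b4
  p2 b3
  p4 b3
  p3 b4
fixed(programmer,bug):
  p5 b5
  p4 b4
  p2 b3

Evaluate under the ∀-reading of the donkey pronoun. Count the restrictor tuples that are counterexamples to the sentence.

6

"it" takes "a bug" as antecedent — a donkey pronoun bound across the clause boundary.
Strong reading: for every (p,b) with found(p,b), fixed(p,b).
Restrictor pairs: (p2,b2) ✗  (p2,b3) ✓  (p2,b4) ✗  (p3,b4) ✗  (p4,b3) ✗  (p4,b5) ✗  (p5,b3) ✗
Counterexamples (restrictor pairs failing the scope): 6.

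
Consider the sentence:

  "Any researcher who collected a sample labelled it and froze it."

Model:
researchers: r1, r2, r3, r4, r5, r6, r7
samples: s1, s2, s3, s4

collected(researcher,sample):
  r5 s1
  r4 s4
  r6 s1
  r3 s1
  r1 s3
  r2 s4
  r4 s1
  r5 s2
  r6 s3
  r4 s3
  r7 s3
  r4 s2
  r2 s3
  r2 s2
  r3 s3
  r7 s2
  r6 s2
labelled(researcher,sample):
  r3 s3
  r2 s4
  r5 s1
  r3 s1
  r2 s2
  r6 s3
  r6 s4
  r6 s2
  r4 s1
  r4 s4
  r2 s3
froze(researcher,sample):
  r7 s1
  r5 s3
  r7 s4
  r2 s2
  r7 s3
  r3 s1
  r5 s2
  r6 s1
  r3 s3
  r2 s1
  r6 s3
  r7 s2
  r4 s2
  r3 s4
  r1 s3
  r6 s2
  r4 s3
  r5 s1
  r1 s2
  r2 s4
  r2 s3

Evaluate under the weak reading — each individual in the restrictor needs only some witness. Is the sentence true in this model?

"it" takes "a sample" as antecedent — a donkey pronoun bound across the clause boundary.
Weak reading: every researcher r with some collected-sample has at least one collected-sample s such that labelled(r,s) ∧ froze(r,s).
Per researcher: r1:✗  r2:✓  r3:✓  r4:✗  r5:✓  r6:✓  r7:✗
r1 has no witness among its collected-samples.

False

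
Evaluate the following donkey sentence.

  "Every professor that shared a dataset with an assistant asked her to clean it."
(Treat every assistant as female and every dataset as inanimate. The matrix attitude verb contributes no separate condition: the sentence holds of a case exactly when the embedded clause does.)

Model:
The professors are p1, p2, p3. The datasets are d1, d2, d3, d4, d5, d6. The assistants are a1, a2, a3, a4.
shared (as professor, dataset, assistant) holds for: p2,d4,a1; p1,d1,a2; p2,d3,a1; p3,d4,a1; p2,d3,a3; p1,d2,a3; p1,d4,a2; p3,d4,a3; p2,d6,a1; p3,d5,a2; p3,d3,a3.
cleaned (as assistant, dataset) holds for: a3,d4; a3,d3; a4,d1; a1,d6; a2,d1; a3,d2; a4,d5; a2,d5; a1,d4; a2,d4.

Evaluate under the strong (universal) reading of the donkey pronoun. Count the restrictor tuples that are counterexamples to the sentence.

1

"her" takes "an assistant" as antecedent and "it" takes "a dataset"; both are donkey pronouns co-varying with the restrictor.
Strong reading: for every (p,d,a) with shared(p,d,a), cleaned(a,d).
Restrictor triples: (p1,d1,a2)→cleaned(a2,d1) ✓  (p1,d2,a3)→cleaned(a3,d2) ✓  (p1,d4,a2)→cleaned(a2,d4) ✓  (p2,d3,a1)→cleaned(a1,d3) ✗  (p2,d3,a3)→cleaned(a3,d3) ✓  (p2,d4,a1)→cleaned(a1,d4) ✓  (p2,d6,a1)→cleaned(a1,d6) ✓  (p3,d3,a3)→cleaned(a3,d3) ✓  (p3,d4,a1)→cleaned(a1,d4) ✓  (p3,d4,a3)→cleaned(a3,d4) ✓  (p3,d5,a2)→cleaned(a2,d5) ✓
Counterexamples (restrictor triples failing the scope): 1.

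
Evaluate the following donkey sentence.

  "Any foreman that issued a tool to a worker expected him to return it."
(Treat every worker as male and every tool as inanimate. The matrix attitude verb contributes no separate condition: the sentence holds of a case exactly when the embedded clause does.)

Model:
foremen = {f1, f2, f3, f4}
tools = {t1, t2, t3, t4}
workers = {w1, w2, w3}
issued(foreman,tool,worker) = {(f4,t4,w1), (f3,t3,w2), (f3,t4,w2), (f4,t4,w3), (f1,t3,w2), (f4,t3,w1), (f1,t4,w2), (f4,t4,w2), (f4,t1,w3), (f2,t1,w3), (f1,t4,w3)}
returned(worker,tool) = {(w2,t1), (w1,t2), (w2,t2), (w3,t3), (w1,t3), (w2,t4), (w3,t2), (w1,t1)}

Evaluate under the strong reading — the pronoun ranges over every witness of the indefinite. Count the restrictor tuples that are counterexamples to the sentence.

"him" takes "a worker" as antecedent and "it" takes "a tool"; both are donkey pronouns co-varying with the restrictor.
Strong reading: for every (f,t,w) with issued(f,t,w), returned(w,t).
Restrictor triples: (f1,t3,w2)→returned(w2,t3) ✗  (f1,t4,w2)→returned(w2,t4) ✓  (f1,t4,w3)→returned(w3,t4) ✗  (f2,t1,w3)→returned(w3,t1) ✗  (f3,t3,w2)→returned(w2,t3) ✗  (f3,t4,w2)→returned(w2,t4) ✓  (f4,t1,w3)→returned(w3,t1) ✗  (f4,t3,w1)→returned(w1,t3) ✓  (f4,t4,w1)→returned(w1,t4) ✗  (f4,t4,w2)→returned(w2,t4) ✓  (f4,t4,w3)→returned(w3,t4) ✗
Counterexamples (restrictor triples failing the scope): 7.

7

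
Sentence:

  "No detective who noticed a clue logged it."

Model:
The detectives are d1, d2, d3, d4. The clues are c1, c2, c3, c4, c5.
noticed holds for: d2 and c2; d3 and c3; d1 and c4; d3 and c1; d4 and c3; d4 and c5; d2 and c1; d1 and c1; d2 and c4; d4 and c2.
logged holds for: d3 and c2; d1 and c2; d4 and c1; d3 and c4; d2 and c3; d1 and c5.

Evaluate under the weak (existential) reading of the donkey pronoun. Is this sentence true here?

"it" takes "a clue" as antecedent — a donkey pronoun bound across the clause boundary.
Truth condition: for no (d,c) with noticed(d,c) does logged(d,c) hold.
Restrictor pairs — does the scope hold? (d1,c1):fails  (d1,c4):fails  (d2,c1):fails  (d2,c2):fails  (d2,c4):fails  (d3,c1):fails  (d3,c3):fails  (d4,c2):fails  (d4,c3):fails  (d4,c5):fails
Scope holds for no restrictor pair, so the sentence is true.

True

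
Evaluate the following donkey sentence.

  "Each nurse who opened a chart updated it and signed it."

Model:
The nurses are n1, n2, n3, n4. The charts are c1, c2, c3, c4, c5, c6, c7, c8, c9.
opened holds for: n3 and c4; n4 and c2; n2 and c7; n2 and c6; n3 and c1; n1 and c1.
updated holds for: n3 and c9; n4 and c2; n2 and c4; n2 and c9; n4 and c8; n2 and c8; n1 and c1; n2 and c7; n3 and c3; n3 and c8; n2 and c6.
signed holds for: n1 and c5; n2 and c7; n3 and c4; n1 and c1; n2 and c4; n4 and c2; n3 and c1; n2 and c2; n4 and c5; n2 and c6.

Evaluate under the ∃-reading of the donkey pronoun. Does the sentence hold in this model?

False

"it" takes "a chart" as antecedent — a donkey pronoun bound across the clause boundary.
Weak reading: every nurse n with some opened-chart has at least one opened-chart c such that updated(n,c) ∧ signed(n,c).
Per nurse: n1:✓  n2:✓  n3:✗  n4:✓
n3 has no witness among its opened-charts.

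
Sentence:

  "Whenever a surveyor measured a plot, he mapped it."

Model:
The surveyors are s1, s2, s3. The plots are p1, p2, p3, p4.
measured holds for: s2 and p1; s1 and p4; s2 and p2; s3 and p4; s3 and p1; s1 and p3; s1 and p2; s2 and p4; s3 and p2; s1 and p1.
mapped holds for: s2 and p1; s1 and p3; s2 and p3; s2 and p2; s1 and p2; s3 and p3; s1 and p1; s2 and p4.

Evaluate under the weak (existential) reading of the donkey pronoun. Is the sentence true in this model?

"it" takes "a plot" as antecedent — a donkey pronoun bound across the clause boundary.
Weak reading: every surveyor s with some measured-plot has at least one measured-plot p such that mapped(s,p).
Per surveyor: s1:✓  s2:✓  s3:✗
s3 has no witness among its measured-plots.

False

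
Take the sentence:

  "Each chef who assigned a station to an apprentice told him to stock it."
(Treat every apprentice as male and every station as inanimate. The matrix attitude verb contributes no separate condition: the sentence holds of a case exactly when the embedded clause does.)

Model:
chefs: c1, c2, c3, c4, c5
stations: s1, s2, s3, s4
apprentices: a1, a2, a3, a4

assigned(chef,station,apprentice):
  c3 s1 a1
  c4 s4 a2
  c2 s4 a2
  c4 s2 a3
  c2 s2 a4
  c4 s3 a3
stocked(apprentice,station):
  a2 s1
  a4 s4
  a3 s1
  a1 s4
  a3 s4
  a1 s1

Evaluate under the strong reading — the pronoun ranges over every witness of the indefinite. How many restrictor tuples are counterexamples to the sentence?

"him" takes "an apprentice" as antecedent and "it" takes "a station"; both are donkey pronouns co-varying with the restrictor.
Strong reading: for every (c,s,a) with assigned(c,s,a), stocked(a,s).
Restrictor triples: (c2,s2,a4)→stocked(a4,s2) ✗  (c2,s4,a2)→stocked(a2,s4) ✗  (c3,s1,a1)→stocked(a1,s1) ✓  (c4,s2,a3)→stocked(a3,s2) ✗  (c4,s3,a3)→stocked(a3,s3) ✗  (c4,s4,a2)→stocked(a2,s4) ✗
Counterexamples (restrictor triples failing the scope): 5.

5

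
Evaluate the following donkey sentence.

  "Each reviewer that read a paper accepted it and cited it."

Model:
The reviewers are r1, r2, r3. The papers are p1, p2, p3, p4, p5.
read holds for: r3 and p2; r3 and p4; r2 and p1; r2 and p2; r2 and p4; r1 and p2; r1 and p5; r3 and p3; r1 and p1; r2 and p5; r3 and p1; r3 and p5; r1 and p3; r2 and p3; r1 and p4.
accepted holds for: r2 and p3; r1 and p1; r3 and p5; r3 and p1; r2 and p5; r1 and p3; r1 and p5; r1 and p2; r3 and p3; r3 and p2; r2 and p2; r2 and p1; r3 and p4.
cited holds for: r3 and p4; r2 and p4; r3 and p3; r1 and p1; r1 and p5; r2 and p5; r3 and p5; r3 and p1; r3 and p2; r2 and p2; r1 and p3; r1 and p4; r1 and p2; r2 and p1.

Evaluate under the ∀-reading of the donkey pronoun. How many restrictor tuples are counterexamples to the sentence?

3

"it" takes "a paper" as antecedent — a donkey pronoun bound across the clause boundary.
Strong reading: for every (r,p) with read(r,p), accepted(r,p) ∧ cited(r,p).
Restrictor pairs: (r1,p1) ✓  (r1,p2) ✓  (r1,p3) ✓  (r1,p4) ✗  (r1,p5) ✓  (r2,p1) ✓  (r2,p2) ✓  (r2,p3) ✗  (r2,p4) ✗  (r2,p5) ✓  (r3,p1) ✓  (r3,p2) ✓  (r3,p3) ✓  (r3,p4) ✓  (r3,p5) ✓
Counterexamples (restrictor pairs failing the scope): 3.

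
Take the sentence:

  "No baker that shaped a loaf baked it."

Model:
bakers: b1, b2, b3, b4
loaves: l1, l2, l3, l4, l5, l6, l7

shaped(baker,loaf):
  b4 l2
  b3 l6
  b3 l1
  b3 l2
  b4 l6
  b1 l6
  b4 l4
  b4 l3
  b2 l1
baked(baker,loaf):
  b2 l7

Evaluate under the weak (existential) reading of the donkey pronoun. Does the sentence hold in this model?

"it" takes "a loaf" as antecedent — a donkey pronoun bound across the clause boundary.
Truth condition: for no (b,l) with shaped(b,l) does baked(b,l) hold.
Restrictor pairs — does the scope hold? (b1,l6):fails  (b2,l1):fails  (b3,l1):fails  (b3,l2):fails  (b3,l6):fails  (b4,l2):fails  (b4,l3):fails  (b4,l4):fails  (b4,l6):fails
Scope holds for no restrictor pair, so the sentence is true.

True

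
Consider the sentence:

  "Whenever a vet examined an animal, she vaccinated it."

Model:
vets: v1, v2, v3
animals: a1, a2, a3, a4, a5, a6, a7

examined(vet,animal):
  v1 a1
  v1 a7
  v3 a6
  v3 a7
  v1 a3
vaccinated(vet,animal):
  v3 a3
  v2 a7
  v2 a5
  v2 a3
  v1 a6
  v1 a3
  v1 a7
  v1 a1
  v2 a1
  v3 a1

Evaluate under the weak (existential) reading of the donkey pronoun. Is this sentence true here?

"it" takes "an animal" as antecedent — a donkey pronoun bound across the clause boundary.
Weak reading: every vet v with some examined-animal has at least one examined-animal a such that vaccinated(v,a).
Per vet: v1:✓  v3:✗
v3 has no witness among its examined-animals.

False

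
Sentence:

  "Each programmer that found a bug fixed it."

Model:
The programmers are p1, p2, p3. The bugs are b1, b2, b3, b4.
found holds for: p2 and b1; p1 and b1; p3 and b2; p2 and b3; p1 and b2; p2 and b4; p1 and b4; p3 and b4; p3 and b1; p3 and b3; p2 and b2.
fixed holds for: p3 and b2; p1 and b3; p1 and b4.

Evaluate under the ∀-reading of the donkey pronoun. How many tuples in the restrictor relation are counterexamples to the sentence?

"it" takes "a bug" as antecedent — a donkey pronoun bound across the clause boundary.
Strong reading: for every (p,b) with found(p,b), fixed(p,b).
Restrictor pairs: (p1,b1) ✗  (p1,b2) ✗  (p1,b4) ✓  (p2,b1) ✗  (p2,b2) ✗  (p2,b3) ✗  (p2,b4) ✗  (p3,b1) ✗  (p3,b2) ✓  (p3,b3) ✗  (p3,b4) ✗
Counterexamples (restrictor pairs failing the scope): 9.

9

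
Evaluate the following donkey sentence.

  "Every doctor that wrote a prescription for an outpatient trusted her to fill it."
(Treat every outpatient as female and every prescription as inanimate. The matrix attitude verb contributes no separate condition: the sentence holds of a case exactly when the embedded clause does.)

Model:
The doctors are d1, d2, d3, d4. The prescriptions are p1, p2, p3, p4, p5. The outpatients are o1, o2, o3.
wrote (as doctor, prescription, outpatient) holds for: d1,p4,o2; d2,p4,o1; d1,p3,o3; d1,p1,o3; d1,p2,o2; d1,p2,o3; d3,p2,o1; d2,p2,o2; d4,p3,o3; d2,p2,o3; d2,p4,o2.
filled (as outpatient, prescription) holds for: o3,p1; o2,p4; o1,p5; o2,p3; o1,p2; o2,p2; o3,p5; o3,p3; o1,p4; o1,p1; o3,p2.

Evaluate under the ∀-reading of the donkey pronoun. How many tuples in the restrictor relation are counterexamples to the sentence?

"her" takes "an outpatient" as antecedent and "it" takes "a prescription"; both are donkey pronouns co-varying with the restrictor.
Strong reading: for every (d,p,o) with wrote(d,p,o), filled(o,p).
Restrictor triples: (d1,p1,o3)→filled(o3,p1) ✓  (d1,p2,o2)→filled(o2,p2) ✓  (d1,p2,o3)→filled(o3,p2) ✓  (d1,p3,o3)→filled(o3,p3) ✓  (d1,p4,o2)→filled(o2,p4) ✓  (d2,p2,o2)→filled(o2,p2) ✓  (d2,p2,o3)→filled(o3,p2) ✓  (d2,p4,o1)→filled(o1,p4) ✓  (d2,p4,o2)→filled(o2,p4) ✓  (d3,p2,o1)→filled(o1,p2) ✓  (d4,p3,o3)→filled(o3,p3) ✓
Counterexamples (restrictor triples failing the scope): 0.

0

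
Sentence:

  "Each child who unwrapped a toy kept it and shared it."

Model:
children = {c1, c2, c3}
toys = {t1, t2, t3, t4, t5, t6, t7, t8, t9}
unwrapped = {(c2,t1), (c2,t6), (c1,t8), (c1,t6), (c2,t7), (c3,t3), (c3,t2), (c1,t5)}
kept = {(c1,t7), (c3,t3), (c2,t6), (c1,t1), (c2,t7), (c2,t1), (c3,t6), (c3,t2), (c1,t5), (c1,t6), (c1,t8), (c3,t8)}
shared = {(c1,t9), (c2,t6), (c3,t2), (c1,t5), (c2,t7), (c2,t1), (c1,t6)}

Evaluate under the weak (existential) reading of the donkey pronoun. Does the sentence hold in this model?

"it" takes "a toy" as antecedent — a donkey pronoun bound across the clause boundary.
Weak reading: every child c with some unwrapped-toy has at least one unwrapped-toy t such that kept(c,t) ∧ shared(c,t).
Per child: c1:✓  c2:✓  c3:✓
Every child in the restrictor has a witness.

True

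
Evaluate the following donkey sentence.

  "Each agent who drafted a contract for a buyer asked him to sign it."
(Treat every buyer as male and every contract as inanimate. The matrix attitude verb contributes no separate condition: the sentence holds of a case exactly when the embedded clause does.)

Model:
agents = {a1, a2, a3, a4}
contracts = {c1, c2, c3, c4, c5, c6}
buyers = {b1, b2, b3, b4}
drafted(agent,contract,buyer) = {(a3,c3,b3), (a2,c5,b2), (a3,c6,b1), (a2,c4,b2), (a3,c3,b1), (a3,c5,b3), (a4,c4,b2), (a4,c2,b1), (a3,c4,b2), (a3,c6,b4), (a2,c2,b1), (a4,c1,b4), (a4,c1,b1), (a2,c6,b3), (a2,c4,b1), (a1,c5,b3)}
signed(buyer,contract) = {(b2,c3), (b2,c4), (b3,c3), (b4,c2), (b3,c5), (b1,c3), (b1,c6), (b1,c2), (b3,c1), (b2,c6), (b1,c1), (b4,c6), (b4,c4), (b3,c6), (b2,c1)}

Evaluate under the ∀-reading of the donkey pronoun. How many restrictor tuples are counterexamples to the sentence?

"him" takes "a buyer" as antecedent and "it" takes "a contract"; both are donkey pronouns co-varying with the restrictor.
Strong reading: for every (a,c,b) with drafted(a,c,b), signed(b,c).
Restrictor triples: (a1,c5,b3)→signed(b3,c5) ✓  (a2,c2,b1)→signed(b1,c2) ✓  (a2,c4,b1)→signed(b1,c4) ✗  (a2,c4,b2)→signed(b2,c4) ✓  (a2,c5,b2)→signed(b2,c5) ✗  (a2,c6,b3)→signed(b3,c6) ✓  (a3,c3,b1)→signed(b1,c3) ✓  (a3,c3,b3)→signed(b3,c3) ✓  (a3,c4,b2)→signed(b2,c4) ✓  (a3,c5,b3)→signed(b3,c5) ✓  (a3,c6,b1)→signed(b1,c6) ✓  (a3,c6,b4)→signed(b4,c6) ✓  (a4,c1,b1)→signed(b1,c1) ✓  (a4,c1,b4)→signed(b4,c1) ✗  (a4,c2,b1)→signed(b1,c2) ✓  (a4,c4,b2)→signed(b2,c4) ✓
Counterexamples (restrictor triples failing the scope): 3.

3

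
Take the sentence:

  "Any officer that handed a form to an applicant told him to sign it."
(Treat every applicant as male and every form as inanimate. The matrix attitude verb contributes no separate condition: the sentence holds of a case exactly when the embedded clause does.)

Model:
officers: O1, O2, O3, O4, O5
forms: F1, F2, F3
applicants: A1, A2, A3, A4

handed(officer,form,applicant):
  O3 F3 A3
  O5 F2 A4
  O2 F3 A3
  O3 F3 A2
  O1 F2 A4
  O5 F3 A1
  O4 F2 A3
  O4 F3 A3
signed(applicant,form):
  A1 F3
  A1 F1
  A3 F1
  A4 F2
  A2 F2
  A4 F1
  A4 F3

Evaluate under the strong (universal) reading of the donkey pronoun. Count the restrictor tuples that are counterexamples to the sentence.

5

"him" takes "an applicant" as antecedent and "it" takes "a form"; both are donkey pronouns co-varying with the restrictor.
Strong reading: for every (o,f,a) with handed(o,f,a), signed(a,f).
Restrictor triples: (O1,F2,A4)→signed(A4,F2) ✓  (O2,F3,A3)→signed(A3,F3) ✗  (O3,F3,A2)→signed(A2,F3) ✗  (O3,F3,A3)→signed(A3,F3) ✗  (O4,F2,A3)→signed(A3,F2) ✗  (O4,F3,A3)→signed(A3,F3) ✗  (O5,F2,A4)→signed(A4,F2) ✓  (O5,F3,A1)→signed(A1,F3) ✓
Counterexamples (restrictor triples failing the scope): 5.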